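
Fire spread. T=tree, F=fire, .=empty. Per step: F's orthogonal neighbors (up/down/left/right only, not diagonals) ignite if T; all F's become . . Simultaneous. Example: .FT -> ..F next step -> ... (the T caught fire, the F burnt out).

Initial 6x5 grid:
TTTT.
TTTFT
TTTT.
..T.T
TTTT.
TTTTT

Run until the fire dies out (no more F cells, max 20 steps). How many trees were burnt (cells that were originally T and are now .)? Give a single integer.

Answer: 22

Derivation:
Step 1: +4 fires, +1 burnt (F count now 4)
Step 2: +3 fires, +4 burnt (F count now 3)
Step 3: +4 fires, +3 burnt (F count now 4)
Step 4: +3 fires, +4 burnt (F count now 3)
Step 5: +3 fires, +3 burnt (F count now 3)
Step 6: +3 fires, +3 burnt (F count now 3)
Step 7: +2 fires, +3 burnt (F count now 2)
Step 8: +0 fires, +2 burnt (F count now 0)
Fire out after step 8
Initially T: 23, now '.': 29
Total burnt (originally-T cells now '.'): 22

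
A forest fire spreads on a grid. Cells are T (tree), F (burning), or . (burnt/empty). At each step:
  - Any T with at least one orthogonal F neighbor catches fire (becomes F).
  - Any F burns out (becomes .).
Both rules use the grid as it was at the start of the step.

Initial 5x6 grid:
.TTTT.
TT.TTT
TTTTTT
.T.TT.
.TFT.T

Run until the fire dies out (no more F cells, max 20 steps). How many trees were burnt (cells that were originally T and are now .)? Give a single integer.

Answer: 20

Derivation:
Step 1: +2 fires, +1 burnt (F count now 2)
Step 2: +2 fires, +2 burnt (F count now 2)
Step 3: +3 fires, +2 burnt (F count now 3)
Step 4: +5 fires, +3 burnt (F count now 5)
Step 5: +5 fires, +5 burnt (F count now 5)
Step 6: +3 fires, +5 burnt (F count now 3)
Step 7: +0 fires, +3 burnt (F count now 0)
Fire out after step 7
Initially T: 21, now '.': 29
Total burnt (originally-T cells now '.'): 20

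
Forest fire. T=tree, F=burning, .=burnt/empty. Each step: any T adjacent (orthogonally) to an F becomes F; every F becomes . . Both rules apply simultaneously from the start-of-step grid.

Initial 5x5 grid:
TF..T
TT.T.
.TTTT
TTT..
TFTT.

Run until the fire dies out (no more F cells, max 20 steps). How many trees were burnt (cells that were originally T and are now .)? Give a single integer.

Step 1: +5 fires, +2 burnt (F count now 5)
Step 2: +5 fires, +5 burnt (F count now 5)
Step 3: +1 fires, +5 burnt (F count now 1)
Step 4: +1 fires, +1 burnt (F count now 1)
Step 5: +2 fires, +1 burnt (F count now 2)
Step 6: +0 fires, +2 burnt (F count now 0)
Fire out after step 6
Initially T: 15, now '.': 24
Total burnt (originally-T cells now '.'): 14

Answer: 14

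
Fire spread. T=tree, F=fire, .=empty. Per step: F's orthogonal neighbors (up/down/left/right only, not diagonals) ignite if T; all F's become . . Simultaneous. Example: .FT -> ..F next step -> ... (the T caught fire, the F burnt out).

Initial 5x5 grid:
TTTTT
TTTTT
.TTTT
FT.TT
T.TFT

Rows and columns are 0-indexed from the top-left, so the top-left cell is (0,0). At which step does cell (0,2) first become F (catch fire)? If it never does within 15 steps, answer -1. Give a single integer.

Step 1: cell (0,2)='T' (+5 fires, +2 burnt)
Step 2: cell (0,2)='T' (+3 fires, +5 burnt)
Step 3: cell (0,2)='T' (+4 fires, +3 burnt)
Step 4: cell (0,2)='T' (+5 fires, +4 burnt)
Step 5: cell (0,2)='F' (+3 fires, +5 burnt)
  -> target ignites at step 5
Step 6: cell (0,2)='.' (+0 fires, +3 burnt)
  fire out at step 6

5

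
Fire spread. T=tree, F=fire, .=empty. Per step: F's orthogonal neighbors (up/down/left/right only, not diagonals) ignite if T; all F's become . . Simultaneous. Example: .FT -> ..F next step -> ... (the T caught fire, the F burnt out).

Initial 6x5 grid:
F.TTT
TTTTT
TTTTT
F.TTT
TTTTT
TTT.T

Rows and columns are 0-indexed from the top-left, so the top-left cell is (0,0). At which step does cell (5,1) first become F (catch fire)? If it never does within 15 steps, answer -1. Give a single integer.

Step 1: cell (5,1)='T' (+3 fires, +2 burnt)
Step 2: cell (5,1)='T' (+4 fires, +3 burnt)
Step 3: cell (5,1)='F' (+4 fires, +4 burnt)
  -> target ignites at step 3
Step 4: cell (5,1)='.' (+6 fires, +4 burnt)
Step 5: cell (5,1)='.' (+5 fires, +6 burnt)
Step 6: cell (5,1)='.' (+3 fires, +5 burnt)
Step 7: cell (5,1)='.' (+0 fires, +3 burnt)
  fire out at step 7

3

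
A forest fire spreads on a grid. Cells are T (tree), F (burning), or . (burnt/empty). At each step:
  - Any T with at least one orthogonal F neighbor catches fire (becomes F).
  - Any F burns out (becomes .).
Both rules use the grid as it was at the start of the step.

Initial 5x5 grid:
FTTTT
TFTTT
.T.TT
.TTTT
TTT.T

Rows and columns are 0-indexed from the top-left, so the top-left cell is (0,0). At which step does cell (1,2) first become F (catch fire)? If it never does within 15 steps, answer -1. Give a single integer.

Step 1: cell (1,2)='F' (+4 fires, +2 burnt)
  -> target ignites at step 1
Step 2: cell (1,2)='.' (+3 fires, +4 burnt)
Step 3: cell (1,2)='.' (+5 fires, +3 burnt)
Step 4: cell (1,2)='.' (+5 fires, +5 burnt)
Step 5: cell (1,2)='.' (+1 fires, +5 burnt)
Step 6: cell (1,2)='.' (+1 fires, +1 burnt)
Step 7: cell (1,2)='.' (+0 fires, +1 burnt)
  fire out at step 7

1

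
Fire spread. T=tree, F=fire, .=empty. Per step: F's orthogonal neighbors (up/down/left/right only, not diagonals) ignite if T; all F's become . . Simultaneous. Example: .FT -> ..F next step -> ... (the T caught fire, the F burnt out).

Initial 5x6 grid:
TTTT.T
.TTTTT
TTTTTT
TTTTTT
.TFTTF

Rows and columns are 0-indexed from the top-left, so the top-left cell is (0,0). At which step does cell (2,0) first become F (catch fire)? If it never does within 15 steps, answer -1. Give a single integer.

Step 1: cell (2,0)='T' (+5 fires, +2 burnt)
Step 2: cell (2,0)='T' (+5 fires, +5 burnt)
Step 3: cell (2,0)='T' (+6 fires, +5 burnt)
Step 4: cell (2,0)='F' (+6 fires, +6 burnt)
  -> target ignites at step 4
Step 5: cell (2,0)='.' (+2 fires, +6 burnt)
Step 6: cell (2,0)='.' (+1 fires, +2 burnt)
Step 7: cell (2,0)='.' (+0 fires, +1 burnt)
  fire out at step 7

4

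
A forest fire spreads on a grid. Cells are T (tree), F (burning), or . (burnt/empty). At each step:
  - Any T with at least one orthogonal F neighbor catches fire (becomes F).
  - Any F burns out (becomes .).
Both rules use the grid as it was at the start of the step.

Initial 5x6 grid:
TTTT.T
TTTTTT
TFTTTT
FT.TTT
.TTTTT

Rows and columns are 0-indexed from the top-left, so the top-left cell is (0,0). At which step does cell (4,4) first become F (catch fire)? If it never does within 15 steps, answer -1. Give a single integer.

Step 1: cell (4,4)='T' (+4 fires, +2 burnt)
Step 2: cell (4,4)='T' (+5 fires, +4 burnt)
Step 3: cell (4,4)='T' (+6 fires, +5 burnt)
Step 4: cell (4,4)='T' (+5 fires, +6 burnt)
Step 5: cell (4,4)='F' (+3 fires, +5 burnt)
  -> target ignites at step 5
Step 6: cell (4,4)='.' (+2 fires, +3 burnt)
Step 7: cell (4,4)='.' (+0 fires, +2 burnt)
  fire out at step 7

5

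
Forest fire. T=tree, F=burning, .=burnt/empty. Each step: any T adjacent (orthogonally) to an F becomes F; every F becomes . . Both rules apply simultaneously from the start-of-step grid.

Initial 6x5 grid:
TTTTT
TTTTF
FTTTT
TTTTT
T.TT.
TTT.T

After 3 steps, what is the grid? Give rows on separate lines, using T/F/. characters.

Step 1: 6 trees catch fire, 2 burn out
  TTTTF
  FTTF.
  .FTTF
  FTTTT
  T.TT.
  TTT.T
Step 2: 9 trees catch fire, 6 burn out
  FTTF.
  .FF..
  ..FF.
  .FTTF
  F.TT.
  TTT.T
Step 3: 5 trees catch fire, 9 burn out
  .FF..
  .....
  .....
  ..FF.
  ..TT.
  FTT.T

.FF..
.....
.....
..FF.
..TT.
FTT.T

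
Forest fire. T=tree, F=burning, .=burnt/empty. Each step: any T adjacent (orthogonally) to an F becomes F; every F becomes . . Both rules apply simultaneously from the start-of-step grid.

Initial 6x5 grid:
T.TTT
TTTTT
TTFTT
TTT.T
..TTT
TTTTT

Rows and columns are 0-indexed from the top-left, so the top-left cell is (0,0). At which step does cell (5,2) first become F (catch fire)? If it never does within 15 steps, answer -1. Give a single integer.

Step 1: cell (5,2)='T' (+4 fires, +1 burnt)
Step 2: cell (5,2)='T' (+7 fires, +4 burnt)
Step 3: cell (5,2)='F' (+7 fires, +7 burnt)
  -> target ignites at step 3
Step 4: cell (5,2)='.' (+5 fires, +7 burnt)
Step 5: cell (5,2)='.' (+2 fires, +5 burnt)
Step 6: cell (5,2)='.' (+0 fires, +2 burnt)
  fire out at step 6

3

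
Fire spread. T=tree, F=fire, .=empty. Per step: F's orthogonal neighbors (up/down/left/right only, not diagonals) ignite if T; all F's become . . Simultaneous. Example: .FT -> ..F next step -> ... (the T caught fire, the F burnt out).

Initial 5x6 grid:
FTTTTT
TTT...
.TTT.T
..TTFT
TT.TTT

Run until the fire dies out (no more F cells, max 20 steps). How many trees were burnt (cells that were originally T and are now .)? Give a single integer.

Answer: 18

Derivation:
Step 1: +5 fires, +2 burnt (F count now 5)
Step 2: +7 fires, +5 burnt (F count now 7)
Step 3: +4 fires, +7 burnt (F count now 4)
Step 4: +1 fires, +4 burnt (F count now 1)
Step 5: +1 fires, +1 burnt (F count now 1)
Step 6: +0 fires, +1 burnt (F count now 0)
Fire out after step 6
Initially T: 20, now '.': 28
Total burnt (originally-T cells now '.'): 18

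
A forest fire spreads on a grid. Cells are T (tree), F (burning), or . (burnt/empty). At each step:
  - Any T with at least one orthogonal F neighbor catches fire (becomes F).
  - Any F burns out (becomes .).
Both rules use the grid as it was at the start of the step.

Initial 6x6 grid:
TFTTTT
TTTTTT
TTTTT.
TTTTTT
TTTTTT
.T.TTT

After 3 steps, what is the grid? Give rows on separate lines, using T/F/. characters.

Step 1: 3 trees catch fire, 1 burn out
  F.FTTT
  TFTTTT
  TTTTT.
  TTTTTT
  TTTTTT
  .T.TTT
Step 2: 4 trees catch fire, 3 burn out
  ...FTT
  F.FTTT
  TFTTT.
  TTTTTT
  TTTTTT
  .T.TTT
Step 3: 5 trees catch fire, 4 burn out
  ....FT
  ...FTT
  F.FTT.
  TFTTTT
  TTTTTT
  .T.TTT

....FT
...FTT
F.FTT.
TFTTTT
TTTTTT
.T.TTT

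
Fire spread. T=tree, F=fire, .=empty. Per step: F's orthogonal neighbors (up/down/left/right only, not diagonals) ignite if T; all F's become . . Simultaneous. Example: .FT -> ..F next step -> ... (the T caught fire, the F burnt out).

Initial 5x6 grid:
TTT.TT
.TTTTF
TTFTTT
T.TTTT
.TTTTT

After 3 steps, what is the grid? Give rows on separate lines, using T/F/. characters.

Step 1: 7 trees catch fire, 2 burn out
  TTT.TF
  .TFTF.
  TF.FTF
  T.FTTT
  .TTTTT
Step 2: 9 trees catch fire, 7 burn out
  TTF.F.
  .F.F..
  F...F.
  T..FTF
  .TFTTT
Step 3: 6 trees catch fire, 9 burn out
  TF....
  ......
  ......
  F...F.
  .F.FTF

TF....
......
......
F...F.
.F.FTF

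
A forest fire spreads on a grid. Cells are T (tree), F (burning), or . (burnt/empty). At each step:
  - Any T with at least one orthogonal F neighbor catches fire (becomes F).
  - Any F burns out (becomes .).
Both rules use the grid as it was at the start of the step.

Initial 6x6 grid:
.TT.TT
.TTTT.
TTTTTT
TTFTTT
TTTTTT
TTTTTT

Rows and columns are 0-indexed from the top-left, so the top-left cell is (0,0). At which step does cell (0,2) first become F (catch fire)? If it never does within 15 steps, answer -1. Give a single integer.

Step 1: cell (0,2)='T' (+4 fires, +1 burnt)
Step 2: cell (0,2)='T' (+8 fires, +4 burnt)
Step 3: cell (0,2)='F' (+10 fires, +8 burnt)
  -> target ignites at step 3
Step 4: cell (0,2)='.' (+6 fires, +10 burnt)
Step 5: cell (0,2)='.' (+2 fires, +6 burnt)
Step 6: cell (0,2)='.' (+1 fires, +2 burnt)
Step 7: cell (0,2)='.' (+0 fires, +1 burnt)
  fire out at step 7

3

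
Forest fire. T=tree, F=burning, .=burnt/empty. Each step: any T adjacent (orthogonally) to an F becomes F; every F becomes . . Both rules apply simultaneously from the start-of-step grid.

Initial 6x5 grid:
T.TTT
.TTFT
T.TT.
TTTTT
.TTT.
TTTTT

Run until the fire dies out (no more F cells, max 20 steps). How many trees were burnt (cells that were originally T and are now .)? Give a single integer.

Answer: 22

Derivation:
Step 1: +4 fires, +1 burnt (F count now 4)
Step 2: +5 fires, +4 burnt (F count now 5)
Step 3: +3 fires, +5 burnt (F count now 3)
Step 4: +3 fires, +3 burnt (F count now 3)
Step 5: +4 fires, +3 burnt (F count now 4)
Step 6: +2 fires, +4 burnt (F count now 2)
Step 7: +1 fires, +2 burnt (F count now 1)
Step 8: +0 fires, +1 burnt (F count now 0)
Fire out after step 8
Initially T: 23, now '.': 29
Total burnt (originally-T cells now '.'): 22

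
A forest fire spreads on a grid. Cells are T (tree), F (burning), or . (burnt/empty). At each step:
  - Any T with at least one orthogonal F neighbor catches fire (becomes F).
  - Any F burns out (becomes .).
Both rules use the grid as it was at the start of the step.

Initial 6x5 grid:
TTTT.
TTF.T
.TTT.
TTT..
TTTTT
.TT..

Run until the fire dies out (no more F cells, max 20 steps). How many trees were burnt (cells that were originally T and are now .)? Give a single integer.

Step 1: +3 fires, +1 burnt (F count now 3)
Step 2: +6 fires, +3 burnt (F count now 6)
Step 3: +3 fires, +6 burnt (F count now 3)
Step 4: +4 fires, +3 burnt (F count now 4)
Step 5: +3 fires, +4 burnt (F count now 3)
Step 6: +0 fires, +3 burnt (F count now 0)
Fire out after step 6
Initially T: 20, now '.': 29
Total burnt (originally-T cells now '.'): 19

Answer: 19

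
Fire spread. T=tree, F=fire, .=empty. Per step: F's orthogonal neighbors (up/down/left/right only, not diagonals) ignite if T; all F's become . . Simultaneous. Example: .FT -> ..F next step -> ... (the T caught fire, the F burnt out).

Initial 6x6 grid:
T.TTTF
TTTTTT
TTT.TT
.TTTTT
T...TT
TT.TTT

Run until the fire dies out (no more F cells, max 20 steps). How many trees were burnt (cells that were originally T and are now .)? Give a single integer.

Answer: 25

Derivation:
Step 1: +2 fires, +1 burnt (F count now 2)
Step 2: +3 fires, +2 burnt (F count now 3)
Step 3: +4 fires, +3 burnt (F count now 4)
Step 4: +3 fires, +4 burnt (F count now 3)
Step 5: +5 fires, +3 burnt (F count now 5)
Step 6: +4 fires, +5 burnt (F count now 4)
Step 7: +4 fires, +4 burnt (F count now 4)
Step 8: +0 fires, +4 burnt (F count now 0)
Fire out after step 8
Initially T: 28, now '.': 33
Total burnt (originally-T cells now '.'): 25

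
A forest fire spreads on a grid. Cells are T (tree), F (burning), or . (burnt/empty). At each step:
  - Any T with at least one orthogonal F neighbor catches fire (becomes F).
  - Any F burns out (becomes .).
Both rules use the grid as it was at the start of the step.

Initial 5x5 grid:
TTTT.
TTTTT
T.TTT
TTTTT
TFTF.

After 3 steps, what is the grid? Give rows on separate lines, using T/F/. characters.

Step 1: 4 trees catch fire, 2 burn out
  TTTT.
  TTTTT
  T.TTT
  TFTFT
  F.F..
Step 2: 4 trees catch fire, 4 burn out
  TTTT.
  TTTTT
  T.TFT
  F.F.F
  .....
Step 3: 4 trees catch fire, 4 burn out
  TTTT.
  TTTFT
  F.F.F
  .....
  .....

TTTT.
TTTFT
F.F.F
.....
.....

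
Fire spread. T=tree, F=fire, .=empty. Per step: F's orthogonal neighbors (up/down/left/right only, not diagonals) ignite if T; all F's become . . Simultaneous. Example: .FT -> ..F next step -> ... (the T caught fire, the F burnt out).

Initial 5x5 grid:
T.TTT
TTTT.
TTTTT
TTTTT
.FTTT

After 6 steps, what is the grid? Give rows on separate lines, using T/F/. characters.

Step 1: 2 trees catch fire, 1 burn out
  T.TTT
  TTTT.
  TTTTT
  TFTTT
  ..FTT
Step 2: 4 trees catch fire, 2 burn out
  T.TTT
  TTTT.
  TFTTT
  F.FTT
  ...FT
Step 3: 5 trees catch fire, 4 burn out
  T.TTT
  TFTT.
  F.FTT
  ...FT
  ....F
Step 4: 4 trees catch fire, 5 burn out
  T.TTT
  F.FT.
  ...FT
  ....F
  .....
Step 5: 4 trees catch fire, 4 burn out
  F.FTT
  ...F.
  ....F
  .....
  .....
Step 6: 1 trees catch fire, 4 burn out
  ...FT
  .....
  .....
  .....
  .....

...FT
.....
.....
.....
.....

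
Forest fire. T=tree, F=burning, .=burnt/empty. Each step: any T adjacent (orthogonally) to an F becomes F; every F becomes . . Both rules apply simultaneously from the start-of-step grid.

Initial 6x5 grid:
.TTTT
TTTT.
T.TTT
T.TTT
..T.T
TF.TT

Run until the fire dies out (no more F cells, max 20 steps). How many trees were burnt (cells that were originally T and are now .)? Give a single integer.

Answer: 1

Derivation:
Step 1: +1 fires, +1 burnt (F count now 1)
Step 2: +0 fires, +1 burnt (F count now 0)
Fire out after step 2
Initially T: 21, now '.': 10
Total burnt (originally-T cells now '.'): 1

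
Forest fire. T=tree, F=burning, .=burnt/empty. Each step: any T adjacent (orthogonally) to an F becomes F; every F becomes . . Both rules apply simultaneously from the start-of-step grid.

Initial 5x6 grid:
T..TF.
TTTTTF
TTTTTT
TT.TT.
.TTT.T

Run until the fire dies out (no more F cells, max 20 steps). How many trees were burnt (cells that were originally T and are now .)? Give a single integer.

Answer: 20

Derivation:
Step 1: +3 fires, +2 burnt (F count now 3)
Step 2: +2 fires, +3 burnt (F count now 2)
Step 3: +3 fires, +2 burnt (F count now 3)
Step 4: +3 fires, +3 burnt (F count now 3)
Step 5: +3 fires, +3 burnt (F count now 3)
Step 6: +4 fires, +3 burnt (F count now 4)
Step 7: +2 fires, +4 burnt (F count now 2)
Step 8: +0 fires, +2 burnt (F count now 0)
Fire out after step 8
Initially T: 21, now '.': 29
Total burnt (originally-T cells now '.'): 20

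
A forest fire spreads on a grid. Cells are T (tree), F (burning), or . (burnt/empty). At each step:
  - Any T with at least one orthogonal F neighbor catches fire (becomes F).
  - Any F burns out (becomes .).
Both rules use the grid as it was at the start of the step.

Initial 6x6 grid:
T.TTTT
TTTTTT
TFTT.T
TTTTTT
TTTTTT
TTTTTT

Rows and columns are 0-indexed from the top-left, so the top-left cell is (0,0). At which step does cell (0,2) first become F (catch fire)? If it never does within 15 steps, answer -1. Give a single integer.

Step 1: cell (0,2)='T' (+4 fires, +1 burnt)
Step 2: cell (0,2)='T' (+6 fires, +4 burnt)
Step 3: cell (0,2)='F' (+7 fires, +6 burnt)
  -> target ignites at step 3
Step 4: cell (0,2)='.' (+6 fires, +7 burnt)
Step 5: cell (0,2)='.' (+5 fires, +6 burnt)
Step 6: cell (0,2)='.' (+4 fires, +5 burnt)
Step 7: cell (0,2)='.' (+1 fires, +4 burnt)
Step 8: cell (0,2)='.' (+0 fires, +1 burnt)
  fire out at step 8

3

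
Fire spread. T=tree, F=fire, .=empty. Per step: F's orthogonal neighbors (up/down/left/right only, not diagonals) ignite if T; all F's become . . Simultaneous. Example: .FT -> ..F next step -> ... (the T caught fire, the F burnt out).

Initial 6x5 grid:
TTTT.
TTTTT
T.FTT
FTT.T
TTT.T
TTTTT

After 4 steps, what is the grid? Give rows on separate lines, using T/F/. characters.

Step 1: 6 trees catch fire, 2 burn out
  TTTT.
  TTFTT
  F..FT
  .FF.T
  FTT.T
  TTTTT
Step 2: 8 trees catch fire, 6 burn out
  TTFT.
  FF.FT
  ....F
  ....T
  .FF.T
  FTTTT
Step 3: 7 trees catch fire, 8 burn out
  FF.F.
  ....F
  .....
  ....F
  ....T
  .FFTT
Step 4: 2 trees catch fire, 7 burn out
  .....
  .....
  .....
  .....
  ....F
  ...FT

.....
.....
.....
.....
....F
...FT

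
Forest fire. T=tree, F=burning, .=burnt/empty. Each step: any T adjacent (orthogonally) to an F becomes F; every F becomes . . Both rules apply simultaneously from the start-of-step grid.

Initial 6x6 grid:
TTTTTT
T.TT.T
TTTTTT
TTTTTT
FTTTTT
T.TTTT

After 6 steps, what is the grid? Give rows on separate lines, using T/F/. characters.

Step 1: 3 trees catch fire, 1 burn out
  TTTTTT
  T.TT.T
  TTTTTT
  FTTTTT
  .FTTTT
  F.TTTT
Step 2: 3 trees catch fire, 3 burn out
  TTTTTT
  T.TT.T
  FTTTTT
  .FTTTT
  ..FTTT
  ..TTTT
Step 3: 5 trees catch fire, 3 burn out
  TTTTTT
  F.TT.T
  .FTTTT
  ..FTTT
  ...FTT
  ..FTTT
Step 4: 5 trees catch fire, 5 burn out
  FTTTTT
  ..TT.T
  ..FTTT
  ...FTT
  ....FT
  ...FTT
Step 5: 6 trees catch fire, 5 burn out
  .FTTTT
  ..FT.T
  ...FTT
  ....FT
  .....F
  ....FT
Step 6: 5 trees catch fire, 6 burn out
  ..FTTT
  ...F.T
  ....FT
  .....F
  ......
  .....F

..FTTT
...F.T
....FT
.....F
......
.....F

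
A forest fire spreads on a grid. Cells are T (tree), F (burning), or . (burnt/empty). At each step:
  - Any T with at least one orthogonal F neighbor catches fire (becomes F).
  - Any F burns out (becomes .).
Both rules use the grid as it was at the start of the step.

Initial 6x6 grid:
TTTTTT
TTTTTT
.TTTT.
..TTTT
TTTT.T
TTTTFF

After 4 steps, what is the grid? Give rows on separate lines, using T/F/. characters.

Step 1: 2 trees catch fire, 2 burn out
  TTTTTT
  TTTTTT
  .TTTT.
  ..TTTT
  TTTT.F
  TTTF..
Step 2: 3 trees catch fire, 2 burn out
  TTTTTT
  TTTTTT
  .TTTT.
  ..TTTF
  TTTF..
  TTF...
Step 3: 4 trees catch fire, 3 burn out
  TTTTTT
  TTTTTT
  .TTTT.
  ..TFF.
  TTF...
  TF....
Step 4: 5 trees catch fire, 4 burn out
  TTTTTT
  TTTTTT
  .TTFF.
  ..F...
  TF....
  F.....

TTTTTT
TTTTTT
.TTFF.
..F...
TF....
F.....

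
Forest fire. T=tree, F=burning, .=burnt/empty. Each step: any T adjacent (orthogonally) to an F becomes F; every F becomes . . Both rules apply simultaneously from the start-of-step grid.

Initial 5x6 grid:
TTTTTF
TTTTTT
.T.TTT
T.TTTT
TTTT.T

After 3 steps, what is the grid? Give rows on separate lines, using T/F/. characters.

Step 1: 2 trees catch fire, 1 burn out
  TTTTF.
  TTTTTF
  .T.TTT
  T.TTTT
  TTTT.T
Step 2: 3 trees catch fire, 2 burn out
  TTTF..
  TTTTF.
  .T.TTF
  T.TTTT
  TTTT.T
Step 3: 4 trees catch fire, 3 burn out
  TTF...
  TTTF..
  .T.TF.
  T.TTTF
  TTTT.T

TTF...
TTTF..
.T.TF.
T.TTTF
TTTT.T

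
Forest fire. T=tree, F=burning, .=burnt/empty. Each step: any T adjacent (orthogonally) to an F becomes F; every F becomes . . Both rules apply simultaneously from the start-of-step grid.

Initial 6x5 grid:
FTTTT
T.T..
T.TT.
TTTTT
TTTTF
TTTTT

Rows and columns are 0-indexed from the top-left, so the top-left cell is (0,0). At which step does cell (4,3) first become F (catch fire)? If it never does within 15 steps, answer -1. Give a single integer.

Step 1: cell (4,3)='F' (+5 fires, +2 burnt)
  -> target ignites at step 1
Step 2: cell (4,3)='.' (+5 fires, +5 burnt)
Step 3: cell (4,3)='.' (+7 fires, +5 burnt)
Step 4: cell (4,3)='.' (+5 fires, +7 burnt)
Step 5: cell (4,3)='.' (+1 fires, +5 burnt)
Step 6: cell (4,3)='.' (+0 fires, +1 burnt)
  fire out at step 6

1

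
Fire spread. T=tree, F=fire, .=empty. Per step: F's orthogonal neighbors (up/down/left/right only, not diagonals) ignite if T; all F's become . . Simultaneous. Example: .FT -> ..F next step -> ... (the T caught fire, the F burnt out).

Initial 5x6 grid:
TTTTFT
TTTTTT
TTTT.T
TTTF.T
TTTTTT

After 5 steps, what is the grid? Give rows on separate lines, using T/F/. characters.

Step 1: 6 trees catch fire, 2 burn out
  TTTF.F
  TTTTFT
  TTTF.T
  TTF..T
  TTTFTT
Step 2: 7 trees catch fire, 6 burn out
  TTF...
  TTTF.F
  TTF..T
  TF...T
  TTF.FT
Step 3: 7 trees catch fire, 7 burn out
  TF....
  TTF...
  TF...F
  F....T
  TF...F
Step 4: 5 trees catch fire, 7 burn out
  F.....
  TF....
  F.....
  .....F
  F.....
Step 5: 1 trees catch fire, 5 burn out
  ......
  F.....
  ......
  ......
  ......

......
F.....
......
......
......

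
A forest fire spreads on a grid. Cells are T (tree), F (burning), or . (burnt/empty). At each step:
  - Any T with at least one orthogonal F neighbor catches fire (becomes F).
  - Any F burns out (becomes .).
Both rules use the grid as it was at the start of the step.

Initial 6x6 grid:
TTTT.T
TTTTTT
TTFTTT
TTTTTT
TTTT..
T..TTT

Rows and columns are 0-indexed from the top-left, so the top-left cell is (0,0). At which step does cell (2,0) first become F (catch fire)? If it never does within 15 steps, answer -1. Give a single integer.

Step 1: cell (2,0)='T' (+4 fires, +1 burnt)
Step 2: cell (2,0)='F' (+8 fires, +4 burnt)
  -> target ignites at step 2
Step 3: cell (2,0)='.' (+9 fires, +8 burnt)
Step 4: cell (2,0)='.' (+5 fires, +9 burnt)
Step 5: cell (2,0)='.' (+3 fires, +5 burnt)
Step 6: cell (2,0)='.' (+1 fires, +3 burnt)
Step 7: cell (2,0)='.' (+0 fires, +1 burnt)
  fire out at step 7

2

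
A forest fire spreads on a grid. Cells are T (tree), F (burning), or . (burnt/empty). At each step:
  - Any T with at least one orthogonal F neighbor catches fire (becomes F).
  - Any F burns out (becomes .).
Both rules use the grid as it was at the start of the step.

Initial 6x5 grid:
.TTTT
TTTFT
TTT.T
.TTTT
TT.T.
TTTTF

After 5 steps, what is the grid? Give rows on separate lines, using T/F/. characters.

Step 1: 4 trees catch fire, 2 burn out
  .TTFT
  TTF.F
  TTT.T
  .TTTT
  TT.T.
  TTTF.
Step 2: 7 trees catch fire, 4 burn out
  .TF.F
  TF...
  TTF.F
  .TTTT
  TT.F.
  TTF..
Step 3: 7 trees catch fire, 7 burn out
  .F...
  F....
  TF...
  .TFFF
  TT...
  TF...
Step 4: 4 trees catch fire, 7 burn out
  .....
  .....
  F....
  .F...
  TF...
  F....
Step 5: 1 trees catch fire, 4 burn out
  .....
  .....
  .....
  .....
  F....
  .....

.....
.....
.....
.....
F....
.....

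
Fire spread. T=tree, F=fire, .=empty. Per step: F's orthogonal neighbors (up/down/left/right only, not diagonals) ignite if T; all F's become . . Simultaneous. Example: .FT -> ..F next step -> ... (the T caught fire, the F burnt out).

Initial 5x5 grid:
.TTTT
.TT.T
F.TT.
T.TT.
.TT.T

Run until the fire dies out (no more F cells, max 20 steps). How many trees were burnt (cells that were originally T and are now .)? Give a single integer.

Step 1: +1 fires, +1 burnt (F count now 1)
Step 2: +0 fires, +1 burnt (F count now 0)
Fire out after step 2
Initially T: 15, now '.': 11
Total burnt (originally-T cells now '.'): 1

Answer: 1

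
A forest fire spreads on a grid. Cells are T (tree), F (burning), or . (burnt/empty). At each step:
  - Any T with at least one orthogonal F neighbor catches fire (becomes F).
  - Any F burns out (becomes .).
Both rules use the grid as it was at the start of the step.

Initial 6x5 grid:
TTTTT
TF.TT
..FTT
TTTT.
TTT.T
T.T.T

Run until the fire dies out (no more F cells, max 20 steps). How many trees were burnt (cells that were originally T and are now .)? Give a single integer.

Answer: 19

Derivation:
Step 1: +4 fires, +2 burnt (F count now 4)
Step 2: +7 fires, +4 burnt (F count now 7)
Step 3: +5 fires, +7 burnt (F count now 5)
Step 4: +2 fires, +5 burnt (F count now 2)
Step 5: +1 fires, +2 burnt (F count now 1)
Step 6: +0 fires, +1 burnt (F count now 0)
Fire out after step 6
Initially T: 21, now '.': 28
Total burnt (originally-T cells now '.'): 19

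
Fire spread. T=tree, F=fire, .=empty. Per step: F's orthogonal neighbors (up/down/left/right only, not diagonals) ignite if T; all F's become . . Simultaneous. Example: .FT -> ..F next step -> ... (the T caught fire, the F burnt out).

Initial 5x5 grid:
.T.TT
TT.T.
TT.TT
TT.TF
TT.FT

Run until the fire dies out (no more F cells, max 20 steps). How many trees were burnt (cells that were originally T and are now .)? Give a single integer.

Step 1: +3 fires, +2 burnt (F count now 3)
Step 2: +1 fires, +3 burnt (F count now 1)
Step 3: +1 fires, +1 burnt (F count now 1)
Step 4: +1 fires, +1 burnt (F count now 1)
Step 5: +1 fires, +1 burnt (F count now 1)
Step 6: +0 fires, +1 burnt (F count now 0)
Fire out after step 6
Initially T: 16, now '.': 16
Total burnt (originally-T cells now '.'): 7

Answer: 7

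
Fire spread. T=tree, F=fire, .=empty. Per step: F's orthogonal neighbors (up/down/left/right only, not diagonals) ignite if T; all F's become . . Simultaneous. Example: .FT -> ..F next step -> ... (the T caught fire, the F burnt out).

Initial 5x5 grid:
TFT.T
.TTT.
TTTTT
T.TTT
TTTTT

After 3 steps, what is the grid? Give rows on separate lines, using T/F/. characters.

Step 1: 3 trees catch fire, 1 burn out
  F.F.T
  .FTT.
  TTTTT
  T.TTT
  TTTTT
Step 2: 2 trees catch fire, 3 burn out
  ....T
  ..FT.
  TFTTT
  T.TTT
  TTTTT
Step 3: 3 trees catch fire, 2 burn out
  ....T
  ...F.
  F.FTT
  T.TTT
  TTTTT

....T
...F.
F.FTT
T.TTT
TTTTT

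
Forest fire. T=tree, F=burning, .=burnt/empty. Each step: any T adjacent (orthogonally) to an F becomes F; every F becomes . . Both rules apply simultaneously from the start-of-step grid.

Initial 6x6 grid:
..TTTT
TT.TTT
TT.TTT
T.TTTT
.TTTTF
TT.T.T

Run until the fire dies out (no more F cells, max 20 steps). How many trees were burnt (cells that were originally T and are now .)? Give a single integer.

Step 1: +3 fires, +1 burnt (F count now 3)
Step 2: +3 fires, +3 burnt (F count now 3)
Step 3: +5 fires, +3 burnt (F count now 5)
Step 4: +5 fires, +5 burnt (F count now 5)
Step 5: +3 fires, +5 burnt (F count now 3)
Step 6: +2 fires, +3 burnt (F count now 2)
Step 7: +1 fires, +2 burnt (F count now 1)
Step 8: +0 fires, +1 burnt (F count now 0)
Fire out after step 8
Initially T: 27, now '.': 31
Total burnt (originally-T cells now '.'): 22

Answer: 22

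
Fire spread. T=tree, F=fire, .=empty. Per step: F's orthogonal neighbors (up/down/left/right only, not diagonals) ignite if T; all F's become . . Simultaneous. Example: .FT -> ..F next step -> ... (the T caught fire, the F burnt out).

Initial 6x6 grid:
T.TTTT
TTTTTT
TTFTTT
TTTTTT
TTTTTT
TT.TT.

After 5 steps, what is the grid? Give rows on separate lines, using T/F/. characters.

Step 1: 4 trees catch fire, 1 burn out
  T.TTTT
  TTFTTT
  TF.FTT
  TTFTTT
  TTTTTT
  TT.TT.
Step 2: 8 trees catch fire, 4 burn out
  T.FTTT
  TF.FTT
  F...FT
  TF.FTT
  TTFTTT
  TT.TT.
Step 3: 8 trees catch fire, 8 burn out
  T..FTT
  F...FT
  .....F
  F...FT
  TF.FTT
  TT.TT.
Step 4: 8 trees catch fire, 8 burn out
  F...FT
  .....F
  ......
  .....F
  F...FT
  TF.FT.
Step 5: 4 trees catch fire, 8 burn out
  .....F
  ......
  ......
  ......
  .....F
  F...F.

.....F
......
......
......
.....F
F...F.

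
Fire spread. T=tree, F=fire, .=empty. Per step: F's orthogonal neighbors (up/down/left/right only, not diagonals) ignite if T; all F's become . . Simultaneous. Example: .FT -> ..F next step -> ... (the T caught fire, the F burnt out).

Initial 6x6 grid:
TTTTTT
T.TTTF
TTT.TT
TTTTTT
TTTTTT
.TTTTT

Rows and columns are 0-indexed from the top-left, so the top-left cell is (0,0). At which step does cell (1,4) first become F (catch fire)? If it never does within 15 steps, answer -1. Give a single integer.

Step 1: cell (1,4)='F' (+3 fires, +1 burnt)
  -> target ignites at step 1
Step 2: cell (1,4)='.' (+4 fires, +3 burnt)
Step 3: cell (1,4)='.' (+4 fires, +4 burnt)
Step 4: cell (1,4)='.' (+5 fires, +4 burnt)
Step 5: cell (1,4)='.' (+5 fires, +5 burnt)
Step 6: cell (1,4)='.' (+5 fires, +5 burnt)
Step 7: cell (1,4)='.' (+4 fires, +5 burnt)
Step 8: cell (1,4)='.' (+2 fires, +4 burnt)
Step 9: cell (1,4)='.' (+0 fires, +2 burnt)
  fire out at step 9

1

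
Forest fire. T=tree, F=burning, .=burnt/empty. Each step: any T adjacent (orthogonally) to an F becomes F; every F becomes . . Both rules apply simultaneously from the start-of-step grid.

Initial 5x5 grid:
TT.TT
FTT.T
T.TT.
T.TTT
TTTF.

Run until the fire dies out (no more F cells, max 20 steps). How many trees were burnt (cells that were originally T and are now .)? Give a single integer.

Step 1: +5 fires, +2 burnt (F count now 5)
Step 2: +7 fires, +5 burnt (F count now 7)
Step 3: +2 fires, +7 burnt (F count now 2)
Step 4: +0 fires, +2 burnt (F count now 0)
Fire out after step 4
Initially T: 17, now '.': 22
Total burnt (originally-T cells now '.'): 14

Answer: 14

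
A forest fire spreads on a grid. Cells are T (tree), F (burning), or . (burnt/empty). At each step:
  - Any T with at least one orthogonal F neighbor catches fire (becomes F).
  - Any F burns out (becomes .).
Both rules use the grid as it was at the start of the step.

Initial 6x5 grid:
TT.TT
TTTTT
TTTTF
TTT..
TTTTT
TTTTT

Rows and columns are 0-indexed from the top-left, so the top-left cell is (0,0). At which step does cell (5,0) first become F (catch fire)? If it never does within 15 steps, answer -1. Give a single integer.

Step 1: cell (5,0)='T' (+2 fires, +1 burnt)
Step 2: cell (5,0)='T' (+3 fires, +2 burnt)
Step 3: cell (5,0)='T' (+4 fires, +3 burnt)
Step 4: cell (5,0)='T' (+4 fires, +4 burnt)
Step 5: cell (5,0)='T' (+6 fires, +4 burnt)
Step 6: cell (5,0)='T' (+5 fires, +6 burnt)
Step 7: cell (5,0)='F' (+2 fires, +5 burnt)
  -> target ignites at step 7
Step 8: cell (5,0)='.' (+0 fires, +2 burnt)
  fire out at step 8

7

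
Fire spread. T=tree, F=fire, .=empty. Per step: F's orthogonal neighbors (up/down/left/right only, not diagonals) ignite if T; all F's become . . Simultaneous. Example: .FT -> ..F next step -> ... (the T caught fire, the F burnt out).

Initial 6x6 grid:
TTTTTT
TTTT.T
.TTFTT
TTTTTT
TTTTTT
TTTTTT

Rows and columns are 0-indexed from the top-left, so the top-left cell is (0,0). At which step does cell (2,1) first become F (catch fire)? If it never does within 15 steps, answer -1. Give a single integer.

Step 1: cell (2,1)='T' (+4 fires, +1 burnt)
Step 2: cell (2,1)='F' (+7 fires, +4 burnt)
  -> target ignites at step 2
Step 3: cell (2,1)='.' (+9 fires, +7 burnt)
Step 4: cell (2,1)='.' (+8 fires, +9 burnt)
Step 5: cell (2,1)='.' (+4 fires, +8 burnt)
Step 6: cell (2,1)='.' (+1 fires, +4 burnt)
Step 7: cell (2,1)='.' (+0 fires, +1 burnt)
  fire out at step 7

2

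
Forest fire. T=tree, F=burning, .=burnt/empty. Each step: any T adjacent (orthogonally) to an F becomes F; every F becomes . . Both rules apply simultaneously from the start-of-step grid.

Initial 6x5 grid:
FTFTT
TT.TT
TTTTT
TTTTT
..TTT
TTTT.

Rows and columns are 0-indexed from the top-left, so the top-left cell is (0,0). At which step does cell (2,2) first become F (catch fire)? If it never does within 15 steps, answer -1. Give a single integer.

Step 1: cell (2,2)='T' (+3 fires, +2 burnt)
Step 2: cell (2,2)='T' (+4 fires, +3 burnt)
Step 3: cell (2,2)='T' (+4 fires, +4 burnt)
Step 4: cell (2,2)='F' (+4 fires, +4 burnt)
  -> target ignites at step 4
Step 5: cell (2,2)='.' (+3 fires, +4 burnt)
Step 6: cell (2,2)='.' (+3 fires, +3 burnt)
Step 7: cell (2,2)='.' (+1 fires, +3 burnt)
Step 8: cell (2,2)='.' (+1 fires, +1 burnt)
Step 9: cell (2,2)='.' (+1 fires, +1 burnt)
Step 10: cell (2,2)='.' (+0 fires, +1 burnt)
  fire out at step 10

4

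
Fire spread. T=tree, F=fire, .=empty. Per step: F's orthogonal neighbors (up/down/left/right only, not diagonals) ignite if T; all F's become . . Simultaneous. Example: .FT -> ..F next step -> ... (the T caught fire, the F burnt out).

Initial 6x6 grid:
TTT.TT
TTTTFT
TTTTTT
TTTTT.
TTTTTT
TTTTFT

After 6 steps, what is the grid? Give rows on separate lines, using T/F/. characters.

Step 1: 7 trees catch fire, 2 burn out
  TTT.FT
  TTTF.F
  TTTTFT
  TTTTT.
  TTTTFT
  TTTF.F
Step 2: 8 trees catch fire, 7 burn out
  TTT..F
  TTF...
  TTTF.F
  TTTTF.
  TTTF.F
  TTF...
Step 3: 6 trees catch fire, 8 burn out
  TTF...
  TF....
  TTF...
  TTTF..
  TTF...
  TF....
Step 4: 6 trees catch fire, 6 burn out
  TF....
  F.....
  TF....
  TTF...
  TF....
  F.....
Step 5: 4 trees catch fire, 6 burn out
  F.....
  ......
  F.....
  TF....
  F.....
  ......
Step 6: 1 trees catch fire, 4 burn out
  ......
  ......
  ......
  F.....
  ......
  ......

......
......
......
F.....
......
......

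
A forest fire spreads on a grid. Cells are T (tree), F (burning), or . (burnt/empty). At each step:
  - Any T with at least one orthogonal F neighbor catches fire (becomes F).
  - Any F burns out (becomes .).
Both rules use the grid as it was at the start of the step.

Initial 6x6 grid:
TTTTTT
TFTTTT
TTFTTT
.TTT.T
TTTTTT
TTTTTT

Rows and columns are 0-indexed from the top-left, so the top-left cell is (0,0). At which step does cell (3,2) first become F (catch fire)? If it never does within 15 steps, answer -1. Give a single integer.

Step 1: cell (3,2)='F' (+6 fires, +2 burnt)
  -> target ignites at step 1
Step 2: cell (3,2)='.' (+8 fires, +6 burnt)
Step 3: cell (3,2)='.' (+6 fires, +8 burnt)
Step 4: cell (3,2)='.' (+7 fires, +6 burnt)
Step 5: cell (3,2)='.' (+4 fires, +7 burnt)
Step 6: cell (3,2)='.' (+1 fires, +4 burnt)
Step 7: cell (3,2)='.' (+0 fires, +1 burnt)
  fire out at step 7

1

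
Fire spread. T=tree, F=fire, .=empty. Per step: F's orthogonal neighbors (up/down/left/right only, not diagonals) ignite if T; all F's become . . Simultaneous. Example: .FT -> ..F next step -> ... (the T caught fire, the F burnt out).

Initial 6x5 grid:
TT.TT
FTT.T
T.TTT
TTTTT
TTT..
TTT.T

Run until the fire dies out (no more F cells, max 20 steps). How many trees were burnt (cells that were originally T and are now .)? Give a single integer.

Answer: 22

Derivation:
Step 1: +3 fires, +1 burnt (F count now 3)
Step 2: +3 fires, +3 burnt (F count now 3)
Step 3: +3 fires, +3 burnt (F count now 3)
Step 4: +4 fires, +3 burnt (F count now 4)
Step 5: +4 fires, +4 burnt (F count now 4)
Step 6: +3 fires, +4 burnt (F count now 3)
Step 7: +1 fires, +3 burnt (F count now 1)
Step 8: +1 fires, +1 burnt (F count now 1)
Step 9: +0 fires, +1 burnt (F count now 0)
Fire out after step 9
Initially T: 23, now '.': 29
Total burnt (originally-T cells now '.'): 22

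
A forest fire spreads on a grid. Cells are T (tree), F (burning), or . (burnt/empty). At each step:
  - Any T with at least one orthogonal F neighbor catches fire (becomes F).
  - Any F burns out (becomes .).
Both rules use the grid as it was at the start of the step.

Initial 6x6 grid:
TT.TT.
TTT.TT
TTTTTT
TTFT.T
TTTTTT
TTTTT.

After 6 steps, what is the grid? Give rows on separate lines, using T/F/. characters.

Step 1: 4 trees catch fire, 1 burn out
  TT.TT.
  TTT.TT
  TTFTTT
  TF.F.T
  TTFTTT
  TTTTT.
Step 2: 7 trees catch fire, 4 burn out
  TT.TT.
  TTF.TT
  TF.FTT
  F....T
  TF.FTT
  TTFTT.
Step 3: 7 trees catch fire, 7 burn out
  TT.TT.
  TF..TT
  F...FT
  .....T
  F...FT
  TF.FT.
Step 4: 7 trees catch fire, 7 burn out
  TF.TT.
  F...FT
  .....F
  .....T
  .....F
  F...F.
Step 5: 4 trees catch fire, 7 burn out
  F..TF.
  .....F
  ......
  .....F
  ......
  ......
Step 6: 1 trees catch fire, 4 burn out
  ...F..
  ......
  ......
  ......
  ......
  ......

...F..
......
......
......
......
......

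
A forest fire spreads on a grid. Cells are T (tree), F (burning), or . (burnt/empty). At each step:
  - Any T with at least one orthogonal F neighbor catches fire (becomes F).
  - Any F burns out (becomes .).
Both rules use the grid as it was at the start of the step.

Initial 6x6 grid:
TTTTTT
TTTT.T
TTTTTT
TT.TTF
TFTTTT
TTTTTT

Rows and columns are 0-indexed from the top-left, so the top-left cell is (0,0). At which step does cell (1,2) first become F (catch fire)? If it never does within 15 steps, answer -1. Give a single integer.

Step 1: cell (1,2)='T' (+7 fires, +2 burnt)
Step 2: cell (1,2)='T' (+10 fires, +7 burnt)
Step 3: cell (1,2)='T' (+7 fires, +10 burnt)
Step 4: cell (1,2)='F' (+5 fires, +7 burnt)
  -> target ignites at step 4
Step 5: cell (1,2)='.' (+3 fires, +5 burnt)
Step 6: cell (1,2)='.' (+0 fires, +3 burnt)
  fire out at step 6

4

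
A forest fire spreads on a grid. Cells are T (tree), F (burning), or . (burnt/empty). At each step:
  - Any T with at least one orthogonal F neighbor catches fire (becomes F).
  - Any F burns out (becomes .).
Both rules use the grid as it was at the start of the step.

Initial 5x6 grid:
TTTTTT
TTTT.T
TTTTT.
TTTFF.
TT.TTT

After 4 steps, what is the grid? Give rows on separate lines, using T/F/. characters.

Step 1: 5 trees catch fire, 2 burn out
  TTTTTT
  TTTT.T
  TTTFF.
  TTF...
  TT.FFT
Step 2: 4 trees catch fire, 5 burn out
  TTTTTT
  TTTF.T
  TTF...
  TF....
  TT...F
Step 3: 5 trees catch fire, 4 burn out
  TTTFTT
  TTF..T
  TF....
  F.....
  TF....
Step 4: 5 trees catch fire, 5 burn out
  TTF.FT
  TF...T
  F.....
  ......
  F.....

TTF.FT
TF...T
F.....
......
F.....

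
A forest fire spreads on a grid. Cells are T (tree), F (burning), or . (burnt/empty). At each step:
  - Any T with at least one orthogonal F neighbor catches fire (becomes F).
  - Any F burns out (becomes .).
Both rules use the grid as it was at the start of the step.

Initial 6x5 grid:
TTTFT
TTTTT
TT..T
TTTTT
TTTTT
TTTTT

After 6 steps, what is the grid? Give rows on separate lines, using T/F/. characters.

Step 1: 3 trees catch fire, 1 burn out
  TTF.F
  TTTFT
  TT..T
  TTTTT
  TTTTT
  TTTTT
Step 2: 3 trees catch fire, 3 burn out
  TF...
  TTF.F
  TT..T
  TTTTT
  TTTTT
  TTTTT
Step 3: 3 trees catch fire, 3 burn out
  F....
  TF...
  TT..F
  TTTTT
  TTTTT
  TTTTT
Step 4: 3 trees catch fire, 3 burn out
  .....
  F....
  TF...
  TTTTF
  TTTTT
  TTTTT
Step 5: 4 trees catch fire, 3 burn out
  .....
  .....
  F....
  TFTF.
  TTTTF
  TTTTT
Step 6: 5 trees catch fire, 4 burn out
  .....
  .....
  .....
  F.F..
  TFTF.
  TTTTF

.....
.....
.....
F.F..
TFTF.
TTTTF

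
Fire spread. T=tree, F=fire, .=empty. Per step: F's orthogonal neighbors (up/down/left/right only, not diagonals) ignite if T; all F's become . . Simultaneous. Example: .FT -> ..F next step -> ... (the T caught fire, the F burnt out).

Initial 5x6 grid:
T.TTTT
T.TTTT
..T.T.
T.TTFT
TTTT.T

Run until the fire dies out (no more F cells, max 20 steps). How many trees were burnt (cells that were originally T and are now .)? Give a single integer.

Answer: 19

Derivation:
Step 1: +3 fires, +1 burnt (F count now 3)
Step 2: +4 fires, +3 burnt (F count now 4)
Step 3: +5 fires, +4 burnt (F count now 5)
Step 4: +4 fires, +5 burnt (F count now 4)
Step 5: +2 fires, +4 burnt (F count now 2)
Step 6: +1 fires, +2 burnt (F count now 1)
Step 7: +0 fires, +1 burnt (F count now 0)
Fire out after step 7
Initially T: 21, now '.': 28
Total burnt (originally-T cells now '.'): 19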